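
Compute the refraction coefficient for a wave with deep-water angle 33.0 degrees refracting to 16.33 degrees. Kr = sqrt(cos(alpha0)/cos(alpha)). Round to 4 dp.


Kr = sqrt(cos(alpha0) / cos(alpha))
cos(33.0) = 0.838671
cos(16.33) = 0.959658
Kr = sqrt(0.838671 / 0.959658)
Kr = sqrt(0.873926)
Kr = 0.9348

0.9348


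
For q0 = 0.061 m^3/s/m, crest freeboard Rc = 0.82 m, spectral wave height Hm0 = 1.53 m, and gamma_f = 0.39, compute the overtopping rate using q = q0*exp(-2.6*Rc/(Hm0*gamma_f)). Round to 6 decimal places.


q = q0 * exp(-2.6 * Rc / (Hm0 * gamma_f))
Exponent = -2.6 * 0.82 / (1.53 * 0.39)
= -2.6 * 0.82 / 0.5967
= -3.572985
exp(-3.572985) = 0.028072
q = 0.061 * 0.028072
q = 0.001712 m^3/s/m

0.001712


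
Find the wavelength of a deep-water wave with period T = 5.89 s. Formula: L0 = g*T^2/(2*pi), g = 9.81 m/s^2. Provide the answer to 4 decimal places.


L0 = g * T^2 / (2 * pi)
L0 = 9.81 * 5.89^2 / (2 * pi)
L0 = 9.81 * 34.6921 / 6.28319
L0 = 340.3295 / 6.28319
L0 = 54.1651 m

54.1651


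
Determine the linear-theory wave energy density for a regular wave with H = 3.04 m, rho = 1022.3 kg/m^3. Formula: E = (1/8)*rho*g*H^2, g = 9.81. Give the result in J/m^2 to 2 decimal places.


E = (1/8) * rho * g * H^2
E = (1/8) * 1022.3 * 9.81 * 3.04^2
E = 0.125 * 1022.3 * 9.81 * 9.2416
E = 11585.23 J/m^2

11585.23


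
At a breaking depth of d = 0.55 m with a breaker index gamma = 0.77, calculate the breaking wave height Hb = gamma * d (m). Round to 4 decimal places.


Hb = gamma * d
Hb = 0.77 * 0.55
Hb = 0.4235 m

0.4235


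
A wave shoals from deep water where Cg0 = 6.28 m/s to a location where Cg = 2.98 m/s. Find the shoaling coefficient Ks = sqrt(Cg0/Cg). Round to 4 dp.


Ks = sqrt(Cg0 / Cg)
Ks = sqrt(6.28 / 2.98)
Ks = sqrt(2.1074)
Ks = 1.4517

1.4517


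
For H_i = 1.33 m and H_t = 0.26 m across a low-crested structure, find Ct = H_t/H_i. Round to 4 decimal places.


Ct = H_t / H_i
Ct = 0.26 / 1.33
Ct = 0.1955

0.1955


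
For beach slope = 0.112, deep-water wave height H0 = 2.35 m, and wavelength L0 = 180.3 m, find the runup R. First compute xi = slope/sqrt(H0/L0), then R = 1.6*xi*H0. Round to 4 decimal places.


xi = slope / sqrt(H0/L0)
H0/L0 = 2.35/180.3 = 0.013034
sqrt(0.013034) = 0.114166
xi = 0.112 / 0.114166 = 0.981029
R = 1.6 * xi * H0 = 1.6 * 0.981029 * 2.35
R = 3.6887 m

3.6887


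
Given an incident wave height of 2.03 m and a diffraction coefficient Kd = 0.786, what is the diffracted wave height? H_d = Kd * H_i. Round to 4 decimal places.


H_d = Kd * H_i
H_d = 0.786 * 2.03
H_d = 1.5956 m

1.5956


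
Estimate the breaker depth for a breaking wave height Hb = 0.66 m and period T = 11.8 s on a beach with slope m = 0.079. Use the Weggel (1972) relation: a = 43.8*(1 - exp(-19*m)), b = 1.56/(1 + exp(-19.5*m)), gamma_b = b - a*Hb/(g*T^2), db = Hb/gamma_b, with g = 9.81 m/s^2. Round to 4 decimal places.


a = 43.8 * (1 - exp(-19 * m))
exp(-19 * 0.079) = exp(-1.5010) = 0.222907
a = 43.8 * (1 - 0.222907) = 34.036667
b = 1.56 / (1 + exp(-19.5 * m))
exp(-19.5 * 0.079) = exp(-1.5405) = 0.214274
b = 1.56 / (1 + 0.214274) = 1.284718
Hb / (g * T^2) = 0.66 / (9.81 * 11.8^2) = 0.66 / 1365.9444 = 0.00048318
gamma_b = b - a * Hb/(g*T^2) = 1.284718 - 34.036667 * 0.00048318 = 1.268272
db = Hb / gamma_b = 0.66 / 1.268272
db = 0.5204 m

0.5204


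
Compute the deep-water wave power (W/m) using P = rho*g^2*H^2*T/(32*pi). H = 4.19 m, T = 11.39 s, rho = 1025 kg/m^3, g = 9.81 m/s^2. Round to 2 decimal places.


P = rho * g^2 * H^2 * T / (32 * pi)
P = 1025 * 9.81^2 * 4.19^2 * 11.39 / (32 * pi)
P = 1025 * 96.2361 * 17.5561 * 11.39 / 100.53096
P = 196206.68 W/m

196206.68


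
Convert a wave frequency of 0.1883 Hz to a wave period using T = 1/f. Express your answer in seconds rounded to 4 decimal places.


T = 1 / f
T = 1 / 0.1883
T = 5.3107 s

5.3107


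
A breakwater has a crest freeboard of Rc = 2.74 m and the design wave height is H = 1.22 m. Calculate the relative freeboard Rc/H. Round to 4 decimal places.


Relative freeboard = Rc / H
= 2.74 / 1.22
= 2.2459

2.2459


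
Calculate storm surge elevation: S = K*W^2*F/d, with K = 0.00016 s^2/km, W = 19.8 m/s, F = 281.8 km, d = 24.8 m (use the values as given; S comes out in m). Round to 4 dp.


S = K * W^2 * F / d
W^2 = 19.8^2 = 392.04
S = 0.00016 * 392.04 * 281.8 / 24.8
Numerator = 0.00016 * 392.04 * 281.8 = 17.676300
S = 17.676300 / 24.8 = 0.7128 m

0.7128


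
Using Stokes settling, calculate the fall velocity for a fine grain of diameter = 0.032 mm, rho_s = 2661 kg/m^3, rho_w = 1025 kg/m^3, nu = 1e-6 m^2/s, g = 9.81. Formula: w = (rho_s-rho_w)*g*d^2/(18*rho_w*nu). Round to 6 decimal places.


w = (rho_s - rho_w) * g * d^2 / (18 * rho_w * nu)
d = 0.032 mm = 0.000032 m
rho_s - rho_w = 2661 - 1025 = 1636
Numerator = 1636 * 9.81 * (0.000032)^2 = 0.000016434340
Denominator = 18 * 1025 * 1e-6 = 0.018450
w = 0.000891 m/s

0.000891


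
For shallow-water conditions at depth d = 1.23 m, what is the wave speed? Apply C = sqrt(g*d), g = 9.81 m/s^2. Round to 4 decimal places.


Using the shallow-water approximation:
C = sqrt(g * d) = sqrt(9.81 * 1.23)
C = sqrt(12.0663)
C = 3.4737 m/s

3.4737


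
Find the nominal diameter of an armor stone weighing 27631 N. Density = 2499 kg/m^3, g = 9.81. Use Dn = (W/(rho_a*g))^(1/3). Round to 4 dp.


V = W / (rho_a * g)
V = 27631 / (2499 * 9.81)
V = 27631 / 24515.19
V = 1.127097 m^3
Dn = V^(1/3) = 1.127097^(1/3)
Dn = 1.0407 m

1.0407


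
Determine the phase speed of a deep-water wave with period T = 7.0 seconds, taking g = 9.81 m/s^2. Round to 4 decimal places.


We use the deep-water celerity formula:
C = g * T / (2 * pi)
C = 9.81 * 7.0 / (2 * 3.14159...)
C = 68.670000 / 6.283185
C = 10.9292 m/s

10.9292


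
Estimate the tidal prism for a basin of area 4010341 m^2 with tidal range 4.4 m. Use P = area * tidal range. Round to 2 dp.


Tidal prism = Area * Tidal range
P = 4010341 * 4.4
P = 17645500.40 m^3

17645500.40


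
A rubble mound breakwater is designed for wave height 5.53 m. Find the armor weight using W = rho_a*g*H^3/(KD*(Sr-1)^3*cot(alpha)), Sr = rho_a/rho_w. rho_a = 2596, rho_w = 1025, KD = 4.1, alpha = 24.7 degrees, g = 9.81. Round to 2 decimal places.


Sr = rho_a / rho_w = 2596 / 1025 = 2.532683
(Sr - 1) = 1.532683
(Sr - 1)^3 = 3.600451
cot(24.7) = 1 / tan(24.7) = 1 / 0.459949 = 2.174156
Numerator = 2596 * 9.81 * 5.53^3 = 4306744.3181
Denominator = 4.1 * 3.600451 * 2.174156 = 32.094566
W = 4306744.3181 / 32.094566
W = 134189.21 N

134189.21


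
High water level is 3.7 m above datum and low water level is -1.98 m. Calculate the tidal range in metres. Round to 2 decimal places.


Tidal range = High water - Low water
Tidal range = 3.7 - (-1.98)
Tidal range = 5.68 m

5.68


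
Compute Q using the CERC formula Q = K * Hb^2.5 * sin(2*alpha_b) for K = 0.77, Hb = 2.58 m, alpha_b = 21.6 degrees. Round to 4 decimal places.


Q = K * Hb^2.5 * sin(2 * alpha_b)
Hb^2.5 = 2.58^2.5 = 10.691762
sin(2 * 21.6) = sin(43.2) = 0.684547
Q = 0.77 * 10.691762 * 0.684547
Q = 5.6356 m^3/s

5.6356


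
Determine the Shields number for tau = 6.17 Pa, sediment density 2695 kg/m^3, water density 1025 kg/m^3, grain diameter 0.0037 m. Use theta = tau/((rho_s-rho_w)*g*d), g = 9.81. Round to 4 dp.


theta = tau / ((rho_s - rho_w) * g * d)
rho_s - rho_w = 2695 - 1025 = 1670
Denominator = 1670 * 9.81 * 0.0037 = 60.615990
theta = 6.17 / 60.615990
theta = 0.1018

0.1018


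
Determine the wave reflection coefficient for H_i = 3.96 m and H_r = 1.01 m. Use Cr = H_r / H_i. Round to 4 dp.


Cr = H_r / H_i
Cr = 1.01 / 3.96
Cr = 0.2551

0.2551


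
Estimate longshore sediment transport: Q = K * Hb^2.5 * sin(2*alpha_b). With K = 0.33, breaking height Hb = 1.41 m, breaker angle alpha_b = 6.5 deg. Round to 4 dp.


Q = K * Hb^2.5 * sin(2 * alpha_b)
Hb^2.5 = 1.41^2.5 = 2.360738
sin(2 * 6.5) = sin(13.0) = 0.224951
Q = 0.33 * 2.360738 * 0.224951
Q = 0.1752 m^3/s

0.1752


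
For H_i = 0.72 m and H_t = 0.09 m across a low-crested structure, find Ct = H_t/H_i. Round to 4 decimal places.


Ct = H_t / H_i
Ct = 0.09 / 0.72
Ct = 0.1250

0.1250


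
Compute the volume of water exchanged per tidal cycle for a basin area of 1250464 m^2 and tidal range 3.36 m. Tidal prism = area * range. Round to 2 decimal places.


Tidal prism = Area * Tidal range
P = 1250464 * 3.36
P = 4201559.04 m^3

4201559.04


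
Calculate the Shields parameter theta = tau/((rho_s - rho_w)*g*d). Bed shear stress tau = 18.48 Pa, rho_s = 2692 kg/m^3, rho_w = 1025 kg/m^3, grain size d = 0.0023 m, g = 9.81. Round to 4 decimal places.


theta = tau / ((rho_s - rho_w) * g * d)
rho_s - rho_w = 2692 - 1025 = 1667
Denominator = 1667 * 9.81 * 0.0023 = 37.612521
theta = 18.48 / 37.612521
theta = 0.4913

0.4913


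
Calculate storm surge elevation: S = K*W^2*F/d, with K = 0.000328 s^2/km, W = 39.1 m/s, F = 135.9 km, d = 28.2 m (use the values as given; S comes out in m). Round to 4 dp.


S = K * W^2 * F / d
W^2 = 39.1^2 = 1528.81
S = 0.000328 * 1528.81 * 135.9 / 28.2
Numerator = 0.000328 * 1528.81 * 135.9 = 68.147012
S = 68.147012 / 28.2 = 2.4166 m

2.4166


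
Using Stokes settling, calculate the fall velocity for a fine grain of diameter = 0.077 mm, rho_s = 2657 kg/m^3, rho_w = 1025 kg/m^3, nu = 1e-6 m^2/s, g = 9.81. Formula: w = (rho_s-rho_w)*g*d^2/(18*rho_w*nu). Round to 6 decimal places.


w = (rho_s - rho_w) * g * d^2 / (18 * rho_w * nu)
d = 0.077 mm = 0.000077 m
rho_s - rho_w = 2657 - 1025 = 1632
Numerator = 1632 * 9.81 * (0.000077)^2 = 0.000094922816
Denominator = 18 * 1025 * 1e-6 = 0.018450
w = 0.005145 m/s

0.005145


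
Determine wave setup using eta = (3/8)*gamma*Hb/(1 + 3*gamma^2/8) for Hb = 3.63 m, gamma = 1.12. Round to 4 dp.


eta = (3/8) * gamma * Hb / (1 + 3*gamma^2/8)
Numerator = (3/8) * 1.12 * 3.63 = 1.524600
Denominator = 1 + 3*1.12^2/8 = 1 + 0.470400 = 1.470400
eta = 1.524600 / 1.470400
eta = 1.0369 m

1.0369


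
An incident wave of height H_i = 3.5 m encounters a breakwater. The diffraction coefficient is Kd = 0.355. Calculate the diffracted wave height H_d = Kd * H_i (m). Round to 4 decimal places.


H_d = Kd * H_i
H_d = 0.355 * 3.5
H_d = 1.2425 m

1.2425


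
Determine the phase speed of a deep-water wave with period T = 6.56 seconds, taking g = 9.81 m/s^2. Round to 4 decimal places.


We use the deep-water celerity formula:
C = g * T / (2 * pi)
C = 9.81 * 6.56 / (2 * 3.14159...)
C = 64.353600 / 6.283185
C = 10.2422 m/s

10.2422


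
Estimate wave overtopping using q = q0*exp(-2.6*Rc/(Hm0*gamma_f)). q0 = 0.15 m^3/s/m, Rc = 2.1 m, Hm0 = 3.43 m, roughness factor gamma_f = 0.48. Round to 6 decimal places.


q = q0 * exp(-2.6 * Rc / (Hm0 * gamma_f))
Exponent = -2.6 * 2.1 / (3.43 * 0.48)
= -2.6 * 2.1 / 1.6464
= -3.316327
exp(-3.316327) = 0.036286
q = 0.15 * 0.036286
q = 0.005443 m^3/s/m

0.005443


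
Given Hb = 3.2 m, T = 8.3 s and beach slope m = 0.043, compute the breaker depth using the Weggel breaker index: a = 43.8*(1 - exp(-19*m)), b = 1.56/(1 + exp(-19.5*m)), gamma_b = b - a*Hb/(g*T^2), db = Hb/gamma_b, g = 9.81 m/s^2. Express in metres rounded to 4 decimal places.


a = 43.8 * (1 - exp(-19 * m))
exp(-19 * 0.043) = exp(-0.8170) = 0.441755
a = 43.8 * (1 - 0.441755) = 24.451134
b = 1.56 / (1 + exp(-19.5 * m))
exp(-19.5 * 0.043) = exp(-0.8385) = 0.432359
b = 1.56 / (1 + 0.432359) = 1.089113
Hb / (g * T^2) = 3.2 / (9.81 * 8.3^2) = 3.2 / 675.8109 = 0.00473505
gamma_b = b - a * Hb/(g*T^2) = 1.089113 - 24.451134 * 0.00473505 = 0.973335
db = Hb / gamma_b = 3.2 / 0.973335
db = 3.2877 m

3.2877


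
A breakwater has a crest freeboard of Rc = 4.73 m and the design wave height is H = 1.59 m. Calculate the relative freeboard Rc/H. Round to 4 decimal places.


Relative freeboard = Rc / H
= 4.73 / 1.59
= 2.9748

2.9748


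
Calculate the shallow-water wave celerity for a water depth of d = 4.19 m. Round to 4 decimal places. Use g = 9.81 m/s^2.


Using the shallow-water approximation:
C = sqrt(g * d) = sqrt(9.81 * 4.19)
C = sqrt(41.1039)
C = 6.4112 m/s

6.4112


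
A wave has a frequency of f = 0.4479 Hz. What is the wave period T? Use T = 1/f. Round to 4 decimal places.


T = 1 / f
T = 1 / 0.4479
T = 2.2326 s

2.2326


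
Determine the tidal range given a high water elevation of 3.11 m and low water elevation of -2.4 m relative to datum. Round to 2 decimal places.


Tidal range = High water - Low water
Tidal range = 3.11 - (-2.4)
Tidal range = 5.51 m

5.51


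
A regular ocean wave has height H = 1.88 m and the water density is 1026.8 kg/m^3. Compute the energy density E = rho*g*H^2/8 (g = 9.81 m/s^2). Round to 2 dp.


E = (1/8) * rho * g * H^2
E = (1/8) * 1026.8 * 9.81 * 1.88^2
E = 0.125 * 1026.8 * 9.81 * 3.5344
E = 4450.21 J/m^2

4450.21


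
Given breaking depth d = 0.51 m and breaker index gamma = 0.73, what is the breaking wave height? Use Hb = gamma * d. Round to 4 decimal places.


Hb = gamma * d
Hb = 0.73 * 0.51
Hb = 0.3723 m

0.3723


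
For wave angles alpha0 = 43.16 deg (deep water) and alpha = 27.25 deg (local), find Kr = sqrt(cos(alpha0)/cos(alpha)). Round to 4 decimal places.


Kr = sqrt(cos(alpha0) / cos(alpha))
cos(43.16) = 0.729446
cos(27.25) = 0.889017
Kr = sqrt(0.729446 / 0.889017)
Kr = sqrt(0.820509)
Kr = 0.9058

0.9058


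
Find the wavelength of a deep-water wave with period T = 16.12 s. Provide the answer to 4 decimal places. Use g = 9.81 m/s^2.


L0 = g * T^2 / (2 * pi)
L0 = 9.81 * 16.12^2 / (2 * pi)
L0 = 9.81 * 259.8544 / 6.28319
L0 = 2549.1717 / 6.28319
L0 = 405.7133 m

405.7133


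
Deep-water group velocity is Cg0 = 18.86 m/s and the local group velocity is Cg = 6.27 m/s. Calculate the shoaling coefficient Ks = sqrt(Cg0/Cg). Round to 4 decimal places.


Ks = sqrt(Cg0 / Cg)
Ks = sqrt(18.86 / 6.27)
Ks = sqrt(3.0080)
Ks = 1.7344

1.7344


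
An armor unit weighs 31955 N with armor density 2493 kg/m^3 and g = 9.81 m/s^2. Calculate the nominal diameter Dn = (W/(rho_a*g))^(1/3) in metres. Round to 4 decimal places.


V = W / (rho_a * g)
V = 31955 / (2493 * 9.81)
V = 31955 / 24456.33
V = 1.306615 m^3
Dn = V^(1/3) = 1.306615^(1/3)
Dn = 1.0932 m

1.0932


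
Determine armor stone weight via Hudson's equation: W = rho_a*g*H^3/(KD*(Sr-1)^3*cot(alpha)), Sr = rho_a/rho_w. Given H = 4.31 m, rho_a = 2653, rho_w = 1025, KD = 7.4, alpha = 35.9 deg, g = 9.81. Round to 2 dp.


Sr = rho_a / rho_w = 2653 / 1025 = 2.588293
(Sr - 1) = 1.588293
(Sr - 1)^3 = 4.006744
cot(35.9) = 1 / tan(35.9) = 1 / 0.723879 = 1.381446
Numerator = 2653 * 9.81 * 4.31^3 = 2083713.7994
Denominator = 7.4 * 4.006744 * 1.381446 = 40.959739
W = 2083713.7994 / 40.959739
W = 50872.24 N

50872.24


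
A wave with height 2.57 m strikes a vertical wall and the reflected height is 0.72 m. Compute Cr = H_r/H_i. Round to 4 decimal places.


Cr = H_r / H_i
Cr = 0.72 / 2.57
Cr = 0.2802

0.2802


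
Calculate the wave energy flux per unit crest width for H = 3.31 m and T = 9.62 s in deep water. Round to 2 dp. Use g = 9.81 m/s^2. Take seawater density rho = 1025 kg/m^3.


P = rho * g^2 * H^2 * T / (32 * pi)
P = 1025 * 9.81^2 * 3.31^2 * 9.62 / (32 * pi)
P = 1025 * 96.2361 * 10.9561 * 9.62 / 100.53096
P = 103417.27 W/m

103417.27


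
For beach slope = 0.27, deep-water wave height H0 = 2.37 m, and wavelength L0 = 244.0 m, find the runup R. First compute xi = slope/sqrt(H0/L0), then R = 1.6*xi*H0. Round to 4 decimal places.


xi = slope / sqrt(H0/L0)
H0/L0 = 2.37/244.0 = 0.009713
sqrt(0.009713) = 0.098555
xi = 0.27 / 0.098555 = 2.739583
R = 1.6 * xi * H0 = 1.6 * 2.739583 * 2.37
R = 10.3885 m

10.3885


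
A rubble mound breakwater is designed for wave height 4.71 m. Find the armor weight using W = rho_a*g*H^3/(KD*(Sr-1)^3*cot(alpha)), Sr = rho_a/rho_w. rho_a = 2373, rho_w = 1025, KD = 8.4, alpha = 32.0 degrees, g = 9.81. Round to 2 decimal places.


Sr = rho_a / rho_w = 2373 / 1025 = 2.315122
(Sr - 1) = 1.315122
(Sr - 1)^3 = 2.274564
cot(32.0) = 1 / tan(32.0) = 1 / 0.624869 = 1.600335
Numerator = 2373 * 9.81 * 4.71^3 = 2432369.0403
Denominator = 8.4 * 2.274564 * 1.600335 = 30.576526
W = 2432369.0403 / 30.576526
W = 79550.21 N

79550.21


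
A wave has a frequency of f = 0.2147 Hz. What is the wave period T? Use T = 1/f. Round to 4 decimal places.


T = 1 / f
T = 1 / 0.2147
T = 4.6577 s

4.6577


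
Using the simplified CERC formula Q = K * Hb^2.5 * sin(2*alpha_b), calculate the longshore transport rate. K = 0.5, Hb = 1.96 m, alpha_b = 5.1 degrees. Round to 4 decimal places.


Q = K * Hb^2.5 * sin(2 * alpha_b)
Hb^2.5 = 1.96^2.5 = 5.378240
sin(2 * 5.1) = sin(10.2) = 0.177085
Q = 0.5 * 5.378240 * 0.177085
Q = 0.4762 m^3/s

0.4762


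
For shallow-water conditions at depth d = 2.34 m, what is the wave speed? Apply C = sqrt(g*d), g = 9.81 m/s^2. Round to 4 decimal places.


Using the shallow-water approximation:
C = sqrt(g * d) = sqrt(9.81 * 2.34)
C = sqrt(22.9554)
C = 4.7912 m/s

4.7912


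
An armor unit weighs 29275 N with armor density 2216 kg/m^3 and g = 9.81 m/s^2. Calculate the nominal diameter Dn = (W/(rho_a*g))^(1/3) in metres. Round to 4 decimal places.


V = W / (rho_a * g)
V = 29275 / (2216 * 9.81)
V = 29275 / 21738.96
V = 1.346661 m^3
Dn = V^(1/3) = 1.346661^(1/3)
Dn = 1.1043 m

1.1043


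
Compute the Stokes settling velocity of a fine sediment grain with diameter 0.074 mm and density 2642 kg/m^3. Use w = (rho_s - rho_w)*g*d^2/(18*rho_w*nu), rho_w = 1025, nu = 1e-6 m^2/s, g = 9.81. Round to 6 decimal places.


w = (rho_s - rho_w) * g * d^2 / (18 * rho_w * nu)
d = 0.074 mm = 0.000074 m
rho_s - rho_w = 2642 - 1025 = 1617
Numerator = 1617 * 9.81 * (0.000074)^2 = 0.000086864529
Denominator = 18 * 1025 * 1e-6 = 0.018450
w = 0.004708 m/s

0.004708


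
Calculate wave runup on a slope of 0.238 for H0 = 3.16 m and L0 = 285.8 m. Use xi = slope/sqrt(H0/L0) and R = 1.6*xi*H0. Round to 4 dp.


xi = slope / sqrt(H0/L0)
H0/L0 = 3.16/285.8 = 0.011057
sqrt(0.011057) = 0.105151
xi = 0.238 / 0.105151 = 2.263417
R = 1.6 * xi * H0 = 1.6 * 2.263417 * 3.16
R = 11.4438 m

11.4438


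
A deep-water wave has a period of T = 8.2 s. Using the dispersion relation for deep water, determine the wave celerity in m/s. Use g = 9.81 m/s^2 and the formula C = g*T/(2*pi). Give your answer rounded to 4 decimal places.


We use the deep-water celerity formula:
C = g * T / (2 * pi)
C = 9.81 * 8.2 / (2 * 3.14159...)
C = 80.442000 / 6.283185
C = 12.8027 m/s

12.8027


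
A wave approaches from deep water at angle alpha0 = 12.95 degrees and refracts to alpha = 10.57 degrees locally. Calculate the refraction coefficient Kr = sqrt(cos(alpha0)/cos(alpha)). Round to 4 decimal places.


Kr = sqrt(cos(alpha0) / cos(alpha))
cos(12.95) = 0.974566
cos(10.57) = 0.983032
Kr = sqrt(0.974566 / 0.983032)
Kr = sqrt(0.991388)
Kr = 0.9957

0.9957


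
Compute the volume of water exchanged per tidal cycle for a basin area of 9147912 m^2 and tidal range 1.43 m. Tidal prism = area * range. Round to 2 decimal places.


Tidal prism = Area * Tidal range
P = 9147912 * 1.43
P = 13081514.16 m^3

13081514.16


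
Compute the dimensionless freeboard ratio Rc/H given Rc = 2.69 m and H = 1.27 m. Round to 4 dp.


Relative freeboard = Rc / H
= 2.69 / 1.27
= 2.1181

2.1181


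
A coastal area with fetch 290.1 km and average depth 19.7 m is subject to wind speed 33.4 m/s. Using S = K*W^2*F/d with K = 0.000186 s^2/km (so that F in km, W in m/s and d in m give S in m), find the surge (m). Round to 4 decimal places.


S = K * W^2 * F / d
W^2 = 33.4^2 = 1115.56
S = 0.000186 * 1115.56 * 290.1 / 19.7
Numerator = 0.000186 * 1115.56 * 290.1 = 60.194056
S = 60.194056 / 19.7 = 3.0555 m

3.0555


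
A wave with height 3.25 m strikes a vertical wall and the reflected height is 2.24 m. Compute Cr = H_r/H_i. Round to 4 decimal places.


Cr = H_r / H_i
Cr = 2.24 / 3.25
Cr = 0.6892

0.6892


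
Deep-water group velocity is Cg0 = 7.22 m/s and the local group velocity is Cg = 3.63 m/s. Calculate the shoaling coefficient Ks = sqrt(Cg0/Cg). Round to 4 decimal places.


Ks = sqrt(Cg0 / Cg)
Ks = sqrt(7.22 / 3.63)
Ks = sqrt(1.9890)
Ks = 1.4103

1.4103


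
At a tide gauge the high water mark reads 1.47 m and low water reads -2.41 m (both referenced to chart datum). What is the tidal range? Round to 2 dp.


Tidal range = High water - Low water
Tidal range = 1.47 - (-2.41)
Tidal range = 3.88 m

3.88


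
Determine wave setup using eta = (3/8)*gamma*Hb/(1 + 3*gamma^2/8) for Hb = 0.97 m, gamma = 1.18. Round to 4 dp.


eta = (3/8) * gamma * Hb / (1 + 3*gamma^2/8)
Numerator = (3/8) * 1.18 * 0.97 = 0.429225
Denominator = 1 + 3*1.18^2/8 = 1 + 0.522150 = 1.522150
eta = 0.429225 / 1.522150
eta = 0.2820 m

0.2820


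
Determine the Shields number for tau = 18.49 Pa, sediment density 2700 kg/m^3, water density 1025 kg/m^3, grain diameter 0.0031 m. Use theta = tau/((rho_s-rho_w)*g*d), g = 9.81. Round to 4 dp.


theta = tau / ((rho_s - rho_w) * g * d)
rho_s - rho_w = 2700 - 1025 = 1675
Denominator = 1675 * 9.81 * 0.0031 = 50.938425
theta = 18.49 / 50.938425
theta = 0.3630

0.3630


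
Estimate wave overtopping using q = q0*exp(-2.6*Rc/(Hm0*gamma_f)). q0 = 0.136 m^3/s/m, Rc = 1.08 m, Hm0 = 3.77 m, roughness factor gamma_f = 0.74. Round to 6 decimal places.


q = q0 * exp(-2.6 * Rc / (Hm0 * gamma_f))
Exponent = -2.6 * 1.08 / (3.77 * 0.74)
= -2.6 * 1.08 / 2.7898
= -1.006524
exp(-1.006524) = 0.365487
q = 0.136 * 0.365487
q = 0.049706 m^3/s/m

0.049706


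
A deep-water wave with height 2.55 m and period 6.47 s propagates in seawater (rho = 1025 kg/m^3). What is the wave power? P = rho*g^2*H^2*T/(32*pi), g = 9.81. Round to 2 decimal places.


P = rho * g^2 * H^2 * T / (32 * pi)
P = 1025 * 9.81^2 * 2.55^2 * 6.47 / (32 * pi)
P = 1025 * 96.2361 * 6.5025 * 6.47 / 100.53096
P = 41280.66 W/m

41280.66


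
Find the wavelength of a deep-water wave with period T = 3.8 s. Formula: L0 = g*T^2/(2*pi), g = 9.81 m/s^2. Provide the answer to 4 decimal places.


L0 = g * T^2 / (2 * pi)
L0 = 9.81 * 3.8^2 / (2 * pi)
L0 = 9.81 * 14.4400 / 6.28319
L0 = 141.6564 / 6.28319
L0 = 22.5453 m

22.5453


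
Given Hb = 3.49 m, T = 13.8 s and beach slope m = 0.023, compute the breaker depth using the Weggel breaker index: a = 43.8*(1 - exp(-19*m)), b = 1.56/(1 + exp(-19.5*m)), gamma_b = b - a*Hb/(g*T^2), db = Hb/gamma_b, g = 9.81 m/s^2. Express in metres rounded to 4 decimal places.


a = 43.8 * (1 - exp(-19 * m))
exp(-19 * 0.023) = exp(-0.4370) = 0.645971
a = 43.8 * (1 - 0.645971) = 15.506451
b = 1.56 / (1 + exp(-19.5 * m))
exp(-19.5 * 0.023) = exp(-0.4485) = 0.638585
b = 1.56 / (1 + 0.638585) = 0.952041
Hb / (g * T^2) = 3.49 / (9.81 * 13.8^2) = 3.49 / 1868.2164 = 0.00186809
gamma_b = b - a * Hb/(g*T^2) = 0.952041 - 15.506451 * 0.00186809 = 0.923073
db = Hb / gamma_b = 3.49 / 0.923073
db = 3.7808 m

3.7808


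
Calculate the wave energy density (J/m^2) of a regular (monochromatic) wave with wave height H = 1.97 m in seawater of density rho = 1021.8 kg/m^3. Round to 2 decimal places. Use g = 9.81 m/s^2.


E = (1/8) * rho * g * H^2
E = (1/8) * 1021.8 * 9.81 * 1.97^2
E = 0.125 * 1021.8 * 9.81 * 3.8809
E = 4862.70 J/m^2

4862.70


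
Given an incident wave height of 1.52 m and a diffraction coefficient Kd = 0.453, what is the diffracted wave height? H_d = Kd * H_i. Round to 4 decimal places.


H_d = Kd * H_i
H_d = 0.453 * 1.52
H_d = 0.6886 m

0.6886


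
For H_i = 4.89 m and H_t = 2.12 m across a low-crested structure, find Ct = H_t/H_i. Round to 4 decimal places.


Ct = H_t / H_i
Ct = 2.12 / 4.89
Ct = 0.4335

0.4335


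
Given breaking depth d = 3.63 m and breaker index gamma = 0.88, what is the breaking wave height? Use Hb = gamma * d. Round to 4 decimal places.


Hb = gamma * d
Hb = 0.88 * 3.63
Hb = 3.1944 m

3.1944


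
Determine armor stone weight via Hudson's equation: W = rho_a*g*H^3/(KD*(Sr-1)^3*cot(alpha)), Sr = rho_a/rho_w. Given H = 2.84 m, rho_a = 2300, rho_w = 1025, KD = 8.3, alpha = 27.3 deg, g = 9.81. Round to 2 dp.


Sr = rho_a / rho_w = 2300 / 1025 = 2.243902
(Sr - 1) = 1.243902
(Sr - 1)^3 = 1.924682
cot(27.3) = 1 / tan(27.3) = 1 / 0.516138 = 1.937465
Numerator = 2300 * 9.81 * 2.84^3 = 516834.9372
Denominator = 8.3 * 1.924682 * 1.937465 = 30.950724
W = 516834.9372 / 30.950724
W = 16698.64 N

16698.64


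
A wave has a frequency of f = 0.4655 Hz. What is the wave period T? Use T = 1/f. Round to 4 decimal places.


T = 1 / f
T = 1 / 0.4655
T = 2.1482 s

2.1482


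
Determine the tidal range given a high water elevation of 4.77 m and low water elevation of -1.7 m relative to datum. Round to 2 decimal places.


Tidal range = High water - Low water
Tidal range = 4.77 - (-1.7)
Tidal range = 6.47 m

6.47


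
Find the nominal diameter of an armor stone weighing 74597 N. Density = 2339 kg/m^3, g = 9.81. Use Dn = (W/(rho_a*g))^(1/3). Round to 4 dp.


V = W / (rho_a * g)
V = 74597 / (2339 * 9.81)
V = 74597 / 22945.59
V = 3.251039 m^3
Dn = V^(1/3) = 3.251039^(1/3)
Dn = 1.4814 m

1.4814


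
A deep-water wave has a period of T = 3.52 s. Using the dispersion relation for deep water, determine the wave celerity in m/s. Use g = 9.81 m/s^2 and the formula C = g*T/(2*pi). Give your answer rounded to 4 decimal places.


We use the deep-water celerity formula:
C = g * T / (2 * pi)
C = 9.81 * 3.52 / (2 * 3.14159...)
C = 34.531200 / 6.283185
C = 5.4958 m/s

5.4958


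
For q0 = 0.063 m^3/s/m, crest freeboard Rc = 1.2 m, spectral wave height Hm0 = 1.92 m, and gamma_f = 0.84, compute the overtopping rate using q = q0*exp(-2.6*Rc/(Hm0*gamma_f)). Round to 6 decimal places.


q = q0 * exp(-2.6 * Rc / (Hm0 * gamma_f))
Exponent = -2.6 * 1.2 / (1.92 * 0.84)
= -2.6 * 1.2 / 1.6128
= -1.934524
exp(-1.934524) = 0.144493
q = 0.063 * 0.144493
q = 0.009103 m^3/s/m

0.009103


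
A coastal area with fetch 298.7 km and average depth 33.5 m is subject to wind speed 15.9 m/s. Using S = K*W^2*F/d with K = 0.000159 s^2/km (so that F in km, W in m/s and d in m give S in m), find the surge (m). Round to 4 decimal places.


S = K * W^2 * F / d
W^2 = 15.9^2 = 252.81
S = 0.000159 * 252.81 * 298.7 / 33.5
Numerator = 0.000159 * 252.81 * 298.7 = 12.006781
S = 12.006781 / 33.5 = 0.3584 m

0.3584


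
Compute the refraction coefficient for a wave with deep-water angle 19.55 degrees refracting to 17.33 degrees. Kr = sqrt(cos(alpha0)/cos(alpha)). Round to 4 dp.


Kr = sqrt(cos(alpha0) / cos(alpha))
cos(19.55) = 0.942350
cos(17.33) = 0.954605
Kr = sqrt(0.942350 / 0.954605)
Kr = sqrt(0.987162)
Kr = 0.9936

0.9936


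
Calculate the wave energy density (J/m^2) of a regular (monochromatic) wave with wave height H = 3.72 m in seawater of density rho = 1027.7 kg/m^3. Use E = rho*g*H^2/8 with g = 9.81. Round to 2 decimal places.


E = (1/8) * rho * g * H^2
E = (1/8) * 1027.7 * 9.81 * 3.72^2
E = 0.125 * 1027.7 * 9.81 * 13.8384
E = 17439.39 J/m^2

17439.39


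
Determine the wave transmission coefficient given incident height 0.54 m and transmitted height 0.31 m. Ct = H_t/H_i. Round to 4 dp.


Ct = H_t / H_i
Ct = 0.31 / 0.54
Ct = 0.5741

0.5741


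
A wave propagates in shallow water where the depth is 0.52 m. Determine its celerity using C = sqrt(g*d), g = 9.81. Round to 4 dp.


Using the shallow-water approximation:
C = sqrt(g * d) = sqrt(9.81 * 0.52)
C = sqrt(5.1012)
C = 2.2586 m/s

2.2586


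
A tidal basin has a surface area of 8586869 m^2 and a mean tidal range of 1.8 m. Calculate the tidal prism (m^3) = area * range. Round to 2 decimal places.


Tidal prism = Area * Tidal range
P = 8586869 * 1.8
P = 15456364.20 m^3

15456364.20


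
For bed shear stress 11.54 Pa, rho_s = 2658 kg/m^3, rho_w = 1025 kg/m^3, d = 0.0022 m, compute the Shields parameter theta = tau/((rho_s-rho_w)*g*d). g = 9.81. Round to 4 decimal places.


theta = tau / ((rho_s - rho_w) * g * d)
rho_s - rho_w = 2658 - 1025 = 1633
Denominator = 1633 * 9.81 * 0.0022 = 35.243406
theta = 11.54 / 35.243406
theta = 0.3274

0.3274


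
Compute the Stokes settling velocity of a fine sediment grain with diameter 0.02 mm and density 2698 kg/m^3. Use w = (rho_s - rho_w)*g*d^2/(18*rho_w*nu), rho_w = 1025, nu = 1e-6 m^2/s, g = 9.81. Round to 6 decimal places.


w = (rho_s - rho_w) * g * d^2 / (18 * rho_w * nu)
d = 0.02 mm = 0.000020 m
rho_s - rho_w = 2698 - 1025 = 1673
Numerator = 1673 * 9.81 * (0.000020)^2 = 0.000006564852
Denominator = 18 * 1025 * 1e-6 = 0.018450
w = 0.000356 m/s

0.000356


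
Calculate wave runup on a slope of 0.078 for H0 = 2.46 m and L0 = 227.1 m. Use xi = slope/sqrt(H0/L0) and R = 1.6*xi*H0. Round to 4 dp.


xi = slope / sqrt(H0/L0)
H0/L0 = 2.46/227.1 = 0.010832
sqrt(0.010832) = 0.104078
xi = 0.078 / 0.104078 = 0.749438
R = 1.6 * xi * H0 = 1.6 * 0.749438 * 2.46
R = 2.9498 m

2.9498


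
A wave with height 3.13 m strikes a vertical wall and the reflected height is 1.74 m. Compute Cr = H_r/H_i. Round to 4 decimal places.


Cr = H_r / H_i
Cr = 1.74 / 3.13
Cr = 0.5559

0.5559


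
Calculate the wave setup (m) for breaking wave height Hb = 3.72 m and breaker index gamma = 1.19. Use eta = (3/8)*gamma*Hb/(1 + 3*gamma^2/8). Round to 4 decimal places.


eta = (3/8) * gamma * Hb / (1 + 3*gamma^2/8)
Numerator = (3/8) * 1.19 * 3.72 = 1.660050
Denominator = 1 + 3*1.19^2/8 = 1 + 0.531038 = 1.531038
eta = 1.660050 / 1.531038
eta = 1.0843 m

1.0843


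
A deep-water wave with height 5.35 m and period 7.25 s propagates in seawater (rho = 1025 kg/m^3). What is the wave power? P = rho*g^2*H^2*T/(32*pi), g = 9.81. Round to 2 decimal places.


P = rho * g^2 * H^2 * T / (32 * pi)
P = 1025 * 9.81^2 * 5.35^2 * 7.25 / (32 * pi)
P = 1025 * 96.2361 * 28.6225 * 7.25 / 100.53096
P = 203613.98 W/m

203613.98


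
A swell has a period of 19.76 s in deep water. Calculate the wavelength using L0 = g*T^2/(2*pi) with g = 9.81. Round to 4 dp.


L0 = g * T^2 / (2 * pi)
L0 = 9.81 * 19.76^2 / (2 * pi)
L0 = 9.81 * 390.4576 / 6.28319
L0 = 3830.3891 / 6.28319
L0 = 609.6254 m

609.6254


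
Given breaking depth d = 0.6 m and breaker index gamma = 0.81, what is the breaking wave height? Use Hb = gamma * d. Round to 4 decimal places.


Hb = gamma * d
Hb = 0.81 * 0.6
Hb = 0.4860 m

0.4860


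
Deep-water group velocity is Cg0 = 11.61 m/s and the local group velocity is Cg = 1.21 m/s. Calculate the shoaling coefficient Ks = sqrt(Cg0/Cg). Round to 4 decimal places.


Ks = sqrt(Cg0 / Cg)
Ks = sqrt(11.61 / 1.21)
Ks = sqrt(9.5950)
Ks = 3.0976

3.0976


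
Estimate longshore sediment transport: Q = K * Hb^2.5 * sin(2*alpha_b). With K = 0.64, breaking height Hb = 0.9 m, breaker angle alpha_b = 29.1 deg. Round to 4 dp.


Q = K * Hb^2.5 * sin(2 * alpha_b)
Hb^2.5 = 0.9^2.5 = 0.768433
sin(2 * 29.1) = sin(58.2) = 0.849893
Q = 0.64 * 0.768433 * 0.849893
Q = 0.4180 m^3/s

0.4180


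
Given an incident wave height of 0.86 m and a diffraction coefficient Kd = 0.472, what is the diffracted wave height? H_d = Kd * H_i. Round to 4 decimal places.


H_d = Kd * H_i
H_d = 0.472 * 0.86
H_d = 0.4059 m

0.4059


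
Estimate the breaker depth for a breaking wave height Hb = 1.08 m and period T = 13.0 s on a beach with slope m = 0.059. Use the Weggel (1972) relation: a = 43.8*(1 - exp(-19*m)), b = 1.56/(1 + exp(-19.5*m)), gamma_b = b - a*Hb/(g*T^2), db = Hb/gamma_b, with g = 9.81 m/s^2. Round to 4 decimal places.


a = 43.8 * (1 - exp(-19 * m))
exp(-19 * 0.059) = exp(-1.1210) = 0.325954
a = 43.8 * (1 - 0.325954) = 29.523229
b = 1.56 / (1 + exp(-19.5 * m))
exp(-19.5 * 0.059) = exp(-1.1505) = 0.316478
b = 1.56 / (1 + 0.316478) = 1.184979
Hb / (g * T^2) = 1.08 / (9.81 * 13.0^2) = 1.08 / 1657.8900 = 0.00065143
gamma_b = b - a * Hb/(g*T^2) = 1.184979 - 29.523229 * 0.00065143 = 1.165747
db = Hb / gamma_b = 1.08 / 1.165747
db = 0.9264 m

0.9264


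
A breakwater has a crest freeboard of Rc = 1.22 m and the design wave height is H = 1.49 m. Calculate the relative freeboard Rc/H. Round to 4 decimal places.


Relative freeboard = Rc / H
= 1.22 / 1.49
= 0.8188

0.8188


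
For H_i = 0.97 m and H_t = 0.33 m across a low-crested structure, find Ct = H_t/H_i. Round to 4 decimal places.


Ct = H_t / H_i
Ct = 0.33 / 0.97
Ct = 0.3402

0.3402


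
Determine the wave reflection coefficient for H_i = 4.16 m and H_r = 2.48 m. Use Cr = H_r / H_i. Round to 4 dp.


Cr = H_r / H_i
Cr = 2.48 / 4.16
Cr = 0.5962

0.5962


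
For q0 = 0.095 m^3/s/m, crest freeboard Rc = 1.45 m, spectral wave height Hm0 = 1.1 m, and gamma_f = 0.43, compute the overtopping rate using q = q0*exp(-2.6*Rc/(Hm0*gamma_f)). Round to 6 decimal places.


q = q0 * exp(-2.6 * Rc / (Hm0 * gamma_f))
Exponent = -2.6 * 1.45 / (1.1 * 0.43)
= -2.6 * 1.45 / 0.4730
= -7.970402
exp(-7.970402) = 0.000346
q = 0.095 * 0.000346
q = 0.000033 m^3/s/m

0.000033


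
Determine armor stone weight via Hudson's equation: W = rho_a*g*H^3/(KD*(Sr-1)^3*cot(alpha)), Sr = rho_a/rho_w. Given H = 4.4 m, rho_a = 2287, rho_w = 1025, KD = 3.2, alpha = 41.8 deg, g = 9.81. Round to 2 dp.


Sr = rho_a / rho_w = 2287 / 1025 = 2.231220
(Sr - 1) = 1.231220
(Sr - 1)^3 = 1.866407
cot(41.8) = 1 / tan(41.8) = 1 / 0.894103 = 1.118439
Numerator = 2287 * 9.81 * 4.4^3 = 1911143.0765
Denominator = 3.2 * 1.866407 * 1.118439 = 6.679882
W = 1911143.0765 / 6.679882
W = 286104.31 N

286104.31


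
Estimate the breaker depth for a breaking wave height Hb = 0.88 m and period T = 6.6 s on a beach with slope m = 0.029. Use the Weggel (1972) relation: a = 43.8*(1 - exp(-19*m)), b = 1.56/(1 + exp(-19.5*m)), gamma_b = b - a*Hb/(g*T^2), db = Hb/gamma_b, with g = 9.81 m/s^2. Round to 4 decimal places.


a = 43.8 * (1 - exp(-19 * m))
exp(-19 * 0.029) = exp(-0.5510) = 0.576373
a = 43.8 * (1 - 0.576373) = 18.554856
b = 1.56 / (1 + exp(-19.5 * m))
exp(-19.5 * 0.029) = exp(-0.5655) = 0.568076
b = 1.56 / (1 + 0.568076) = 0.994850
Hb / (g * T^2) = 0.88 / (9.81 * 6.6^2) = 0.88 / 427.3236 = 0.00205933
gamma_b = b - a * Hb/(g*T^2) = 0.994850 - 18.554856 * 0.00205933 = 0.956639
db = Hb / gamma_b = 0.88 / 0.956639
db = 0.9199 m

0.9199


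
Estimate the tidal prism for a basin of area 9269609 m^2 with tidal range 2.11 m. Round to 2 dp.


Tidal prism = Area * Tidal range
P = 9269609 * 2.11
P = 19558874.99 m^3

19558874.99


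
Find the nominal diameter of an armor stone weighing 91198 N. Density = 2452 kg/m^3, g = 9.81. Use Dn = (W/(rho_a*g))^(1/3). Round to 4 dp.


V = W / (rho_a * g)
V = 91198 / (2452 * 9.81)
V = 91198 / 24054.12
V = 3.791367 m^3
Dn = V^(1/3) = 3.791367^(1/3)
Dn = 1.5593 m

1.5593


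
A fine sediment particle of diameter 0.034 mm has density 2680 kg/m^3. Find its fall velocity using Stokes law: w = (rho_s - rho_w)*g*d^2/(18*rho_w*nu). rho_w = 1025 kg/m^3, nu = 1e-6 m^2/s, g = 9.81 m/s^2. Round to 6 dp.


w = (rho_s - rho_w) * g * d^2 / (18 * rho_w * nu)
d = 0.034 mm = 0.000034 m
rho_s - rho_w = 2680 - 1025 = 1655
Numerator = 1655 * 9.81 * (0.000034)^2 = 0.000018768296
Denominator = 18 * 1025 * 1e-6 = 0.018450
w = 0.001017 m/s

0.001017


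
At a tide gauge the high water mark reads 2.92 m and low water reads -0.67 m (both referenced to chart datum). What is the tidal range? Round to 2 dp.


Tidal range = High water - Low water
Tidal range = 2.92 - (-0.67)
Tidal range = 3.59 m

3.59


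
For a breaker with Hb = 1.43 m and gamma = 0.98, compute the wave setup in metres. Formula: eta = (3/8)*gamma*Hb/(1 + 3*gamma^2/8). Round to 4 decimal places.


eta = (3/8) * gamma * Hb / (1 + 3*gamma^2/8)
Numerator = (3/8) * 0.98 * 1.43 = 0.525525
Denominator = 1 + 3*0.98^2/8 = 1 + 0.360150 = 1.360150
eta = 0.525525 / 1.360150
eta = 0.3864 m

0.3864


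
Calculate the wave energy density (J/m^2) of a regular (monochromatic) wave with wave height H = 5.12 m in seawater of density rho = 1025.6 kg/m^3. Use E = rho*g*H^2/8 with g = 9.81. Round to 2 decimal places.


E = (1/8) * rho * g * H^2
E = (1/8) * 1025.6 * 9.81 * 5.12^2
E = 0.125 * 1025.6 * 9.81 * 26.2144
E = 32968.33 J/m^2

32968.33


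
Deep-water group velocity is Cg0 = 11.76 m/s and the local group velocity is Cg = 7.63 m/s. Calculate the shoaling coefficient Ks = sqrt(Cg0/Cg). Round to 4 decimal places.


Ks = sqrt(Cg0 / Cg)
Ks = sqrt(11.76 / 7.63)
Ks = sqrt(1.5413)
Ks = 1.2415

1.2415


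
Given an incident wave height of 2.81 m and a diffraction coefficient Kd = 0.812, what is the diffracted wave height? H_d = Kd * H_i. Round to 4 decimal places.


H_d = Kd * H_i
H_d = 0.812 * 2.81
H_d = 2.2817 m

2.2817


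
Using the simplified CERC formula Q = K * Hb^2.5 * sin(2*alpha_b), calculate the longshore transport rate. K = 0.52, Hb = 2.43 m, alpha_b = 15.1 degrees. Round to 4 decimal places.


Q = K * Hb^2.5 * sin(2 * alpha_b)
Hb^2.5 = 2.43^2.5 = 9.204828
sin(2 * 15.1) = sin(30.2) = 0.503020
Q = 0.52 * 9.204828 * 0.503020
Q = 2.4077 m^3/s

2.4077


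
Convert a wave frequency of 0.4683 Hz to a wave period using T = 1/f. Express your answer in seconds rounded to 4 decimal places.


T = 1 / f
T = 1 / 0.4683
T = 2.1354 s

2.1354


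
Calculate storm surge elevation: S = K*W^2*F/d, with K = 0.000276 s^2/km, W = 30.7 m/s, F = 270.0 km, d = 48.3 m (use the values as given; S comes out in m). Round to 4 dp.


S = K * W^2 * F / d
W^2 = 30.7^2 = 942.49
S = 0.000276 * 942.49 * 270.0 / 48.3
Numerator = 0.000276 * 942.49 * 270.0 = 70.234355
S = 70.234355 / 48.3 = 1.4541 m

1.4541


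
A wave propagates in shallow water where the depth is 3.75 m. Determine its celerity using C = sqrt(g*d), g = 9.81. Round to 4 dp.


Using the shallow-water approximation:
C = sqrt(g * d) = sqrt(9.81 * 3.75)
C = sqrt(36.7875)
C = 6.0653 m/s

6.0653


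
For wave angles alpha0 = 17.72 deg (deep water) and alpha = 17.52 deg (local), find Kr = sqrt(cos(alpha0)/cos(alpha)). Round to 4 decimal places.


Kr = sqrt(cos(alpha0) / cos(alpha))
cos(17.72) = 0.952555
cos(17.52) = 0.953612
Kr = sqrt(0.952555 / 0.953612)
Kr = sqrt(0.998892)
Kr = 0.9994

0.9994


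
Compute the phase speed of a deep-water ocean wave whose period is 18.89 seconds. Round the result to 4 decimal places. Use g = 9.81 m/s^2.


We use the deep-water celerity formula:
C = g * T / (2 * pi)
C = 9.81 * 18.89 / (2 * 3.14159...)
C = 185.310900 / 6.283185
C = 29.4931 m/s

29.4931


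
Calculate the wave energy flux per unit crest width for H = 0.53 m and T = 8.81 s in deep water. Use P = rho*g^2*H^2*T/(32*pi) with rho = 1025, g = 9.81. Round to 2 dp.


P = rho * g^2 * H^2 * T / (32 * pi)
P = 1025 * 9.81^2 * 0.53^2 * 8.81 / (32 * pi)
P = 1025 * 96.2361 * 0.2809 * 8.81 / 100.53096
P = 2428.23 W/m

2428.23


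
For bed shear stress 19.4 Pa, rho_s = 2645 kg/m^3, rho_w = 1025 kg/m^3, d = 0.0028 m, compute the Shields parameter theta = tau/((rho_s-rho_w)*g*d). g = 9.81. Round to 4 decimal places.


theta = tau / ((rho_s - rho_w) * g * d)
rho_s - rho_w = 2645 - 1025 = 1620
Denominator = 1620 * 9.81 * 0.0028 = 44.498160
theta = 19.4 / 44.498160
theta = 0.4360

0.4360


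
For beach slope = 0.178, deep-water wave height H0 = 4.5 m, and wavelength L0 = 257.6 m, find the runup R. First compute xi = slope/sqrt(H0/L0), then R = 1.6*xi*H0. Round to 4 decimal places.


xi = slope / sqrt(H0/L0)
H0/L0 = 4.5/257.6 = 0.017469
sqrt(0.017469) = 0.132170
xi = 0.178 / 0.132170 = 1.346749
R = 1.6 * xi * H0 = 1.6 * 1.346749 * 4.5
R = 9.6966 m

9.6966


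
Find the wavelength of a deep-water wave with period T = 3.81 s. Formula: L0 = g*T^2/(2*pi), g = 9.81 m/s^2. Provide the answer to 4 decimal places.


L0 = g * T^2 / (2 * pi)
L0 = 9.81 * 3.81^2 / (2 * pi)
L0 = 9.81 * 14.5161 / 6.28319
L0 = 142.4029 / 6.28319
L0 = 22.6641 m

22.6641


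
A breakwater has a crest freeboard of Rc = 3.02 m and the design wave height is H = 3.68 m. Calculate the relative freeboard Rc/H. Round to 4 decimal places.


Relative freeboard = Rc / H
= 3.02 / 3.68
= 0.8207

0.8207


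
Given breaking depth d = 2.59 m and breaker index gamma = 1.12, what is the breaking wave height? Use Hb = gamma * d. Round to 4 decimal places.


Hb = gamma * d
Hb = 1.12 * 2.59
Hb = 2.9008 m

2.9008


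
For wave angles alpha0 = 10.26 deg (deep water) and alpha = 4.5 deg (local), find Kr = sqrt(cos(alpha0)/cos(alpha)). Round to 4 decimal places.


Kr = sqrt(cos(alpha0) / cos(alpha))
cos(10.26) = 0.984010
cos(4.5) = 0.996917
Kr = sqrt(0.984010 / 0.996917)
Kr = sqrt(0.987052)
Kr = 0.9935

0.9935
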